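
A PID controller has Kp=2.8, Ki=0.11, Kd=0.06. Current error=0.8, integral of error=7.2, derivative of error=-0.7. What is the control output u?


u = Kp*e + Ki*int(e) + Kd*de/dt
= 2.8*0.8 + 0.11*7.2 + 0.06*(-0.7)
= 2.24 + 0.792 + -0.042
= 2.99


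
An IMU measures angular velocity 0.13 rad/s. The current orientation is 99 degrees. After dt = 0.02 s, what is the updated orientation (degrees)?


delta_theta = w * dt = 0.13 * 0.02 = 0.0026 rad
= 0.149 deg
theta_new = 99 + 0.149 = 99.149 deg


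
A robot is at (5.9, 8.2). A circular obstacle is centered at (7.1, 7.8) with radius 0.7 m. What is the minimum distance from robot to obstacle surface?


center_dist = sqrt((5.9-7.1)^2 + (8.2-7.8)^2)
= sqrt(1.44 + 0.16)
= 1.2649
min_dist = center_dist - radius = 1.2649 - 0.7 = 0.5649 m


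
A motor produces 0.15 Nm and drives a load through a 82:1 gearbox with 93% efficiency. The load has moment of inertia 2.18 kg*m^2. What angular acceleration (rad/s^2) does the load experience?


tau_out = tau_motor * N * eta
= 0.15 * 82 * 0.93 = 11.439 Nm
alpha = tau_out / I = 11.439 / 2.18
= 5.2472 rad/s^2


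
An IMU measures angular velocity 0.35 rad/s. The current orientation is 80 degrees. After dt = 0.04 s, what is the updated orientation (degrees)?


delta_theta = w * dt = 0.35 * 0.04 = 0.014 rad
= 0.8021 deg
theta_new = 80 + 0.8021 = 80.8021 deg


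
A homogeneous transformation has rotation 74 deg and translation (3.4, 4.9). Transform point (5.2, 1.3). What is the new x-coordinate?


x' = cos(theta)*px - sin(theta)*py + tx
= 0.2756*5.2 - 0.9613*1.3 + 3.4
= 3.5837


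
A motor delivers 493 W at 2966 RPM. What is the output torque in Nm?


omega = 2966 * 2*pi/60 = 310.5988 rad/s
tau = P / omega = 493 / 310.5988
= 1.5873 Nm


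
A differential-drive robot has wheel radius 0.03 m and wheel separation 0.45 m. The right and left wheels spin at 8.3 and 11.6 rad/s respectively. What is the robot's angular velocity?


vR = r*wR = 0.03*8.3 = 0.249 m/s
vL = r*wL = 0.03*11.6 = 0.348 m/s
v = (vR+vL)/2 = 0.2985 m/s
omega = (vR-vL)/L = -0.22 rad/s
angular velocity = -0.22 rad/s


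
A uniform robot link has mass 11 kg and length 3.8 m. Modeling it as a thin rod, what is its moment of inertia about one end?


I = (1/3) * m * L^2
= (1/3) * 11 * 3.8^2
= 0.333333 * 11 * 14.44
= 52.9467 kg*m^2


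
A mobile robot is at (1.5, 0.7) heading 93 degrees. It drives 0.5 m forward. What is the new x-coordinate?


x_new = x0 + d*cos(theta)
= 1.5 + 0.5*cos(93)
= 1.5 + -0.0262
= 1.4738


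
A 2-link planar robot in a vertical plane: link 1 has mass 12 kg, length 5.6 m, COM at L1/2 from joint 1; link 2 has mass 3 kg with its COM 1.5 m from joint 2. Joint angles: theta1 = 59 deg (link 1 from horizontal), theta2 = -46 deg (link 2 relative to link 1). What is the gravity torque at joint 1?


Horizontal distance from joint 1 to link-1 COM:
  x_c1 = (L1/2)*cos(t1) = 2.8 * 0.515 = 1.4421 m
Horizontal distance from joint 1 to link-2 COM:
  x_c2 = L1*cos(t1) + Lc2*cos(t1+t2)
       = 5.6*0.515 + 1.5*0.9744 = 4.3458 m
tau1 = m1*g*x_c1 + m2*g*x_c2
     = 12*9.81*1.4421 + 3*9.81*4.3458
     = 169.7648 + 127.896
     = 297.6608 Nm


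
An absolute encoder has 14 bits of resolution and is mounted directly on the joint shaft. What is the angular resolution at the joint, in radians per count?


counts = 2^14 = 16384
resolution = 2*pi / 16384
= 3.8350e-04 rad/count


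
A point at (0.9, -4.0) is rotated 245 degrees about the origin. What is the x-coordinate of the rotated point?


x' = x*cos(theta) - y*sin(theta)
cos(245 deg) = -0.4226, sin(245 deg) = -0.9063
x' = 0.9 * -0.4226 - -4.0 * -0.9063
= -0.3804 - 3.6252
= -4.0056


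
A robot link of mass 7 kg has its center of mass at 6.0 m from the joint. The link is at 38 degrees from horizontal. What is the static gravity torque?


tau = m*g*L*cos(angle)
= 7 * 9.81 * 6.0 * cos(38 deg)
= 7 * 9.81 * 6.0 * 0.788
= 324.6762 Nm


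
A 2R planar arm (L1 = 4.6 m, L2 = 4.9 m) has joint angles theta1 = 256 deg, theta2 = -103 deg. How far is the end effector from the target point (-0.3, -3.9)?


End effector via forward kinematics:
x = L1*cos(t1) + L2*cos(t1+t2) = -5.4788
y = L1*sin(t1) + L2*sin(t1+t2) = -2.2388
Distance to target:
d = sqrt((-0.3 - -5.4788)^2 + (-3.9 - -2.2388)^2)
= sqrt(26.8197 + 2.7596)
= 5.4387 m


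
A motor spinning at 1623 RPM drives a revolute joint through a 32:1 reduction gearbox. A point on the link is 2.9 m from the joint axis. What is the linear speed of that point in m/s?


omega_motor = 1623 * 2*pi/60 = 169.9602 rad/s
omega_joint = omega_motor / 32 = 5.3113 rad/s
v = omega_joint * r = 5.3113 * 2.9
= 15.4026 m/s


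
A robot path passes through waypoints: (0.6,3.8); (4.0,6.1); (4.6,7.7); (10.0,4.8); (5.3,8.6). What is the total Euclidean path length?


Segment lengths:
  seg1 = sqrt((3.4)^2 + (2.3)^2) = 4.1049
  seg2 = sqrt((0.6)^2 + (1.6)^2) = 1.7088
  seg3 = sqrt((5.4)^2 + (-2.9)^2) = 6.1294
  seg4 = sqrt((-4.7)^2 + (3.8)^2) = 6.044
Total = 17.9871


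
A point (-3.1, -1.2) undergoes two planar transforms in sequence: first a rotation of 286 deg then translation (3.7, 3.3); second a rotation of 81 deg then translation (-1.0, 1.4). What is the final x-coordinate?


After transform 1:
x1 = cos(286)*-3.1 - sin(286)*-1.2 + 3.7 = 1.692
y1 = sin(286)*-3.1 + cos(286)*-1.2 + 3.3 = 5.9491
After transform 2:
x2 = cos(81)*1.692 - sin(81)*5.9491 + -1.0
= -6.6112


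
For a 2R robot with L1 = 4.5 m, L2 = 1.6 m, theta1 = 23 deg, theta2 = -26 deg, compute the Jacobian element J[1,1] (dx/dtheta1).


J[1,1] = -L1*sin(t1) - L2*sin(t1+t2)
= -4.5*sin(23) - 1.6*sin(-3)
= -1.6746


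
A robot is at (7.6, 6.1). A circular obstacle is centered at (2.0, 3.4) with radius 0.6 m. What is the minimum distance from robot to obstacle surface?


center_dist = sqrt((7.6-2.0)^2 + (6.1-3.4)^2)
= sqrt(31.36 + 7.29)
= 6.2169
min_dist = center_dist - radius = 6.2169 - 0.6 = 5.6169 m


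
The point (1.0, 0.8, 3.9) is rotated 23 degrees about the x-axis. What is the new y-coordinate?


Rotation about x-axis: y' = y*cos(theta) - z*sin(theta)
= 0.8 * 0.9205 - 3.9 * 0.3907
= -0.7874


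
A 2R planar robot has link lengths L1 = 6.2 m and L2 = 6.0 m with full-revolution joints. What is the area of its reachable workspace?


r_max = L1 + L2 = 12.2 m
r_min = |L1 - L2| = 0.2 m
Area = pi*(r_max^2 - r_min^2)
= pi*(148.84 - 0.04)
= pi * 148.8
= 467.469 m^2


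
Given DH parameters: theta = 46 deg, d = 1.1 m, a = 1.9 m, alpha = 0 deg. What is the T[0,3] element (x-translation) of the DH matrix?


T[0,3] = a * cos(theta)
= 1.9 * cos(46 deg)
= 1.9 * 0.6947
= 1.3199


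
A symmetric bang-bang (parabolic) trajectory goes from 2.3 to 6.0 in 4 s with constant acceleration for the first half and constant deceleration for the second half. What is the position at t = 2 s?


Symmetric rest-to-rest: each phase covers (pf-p0)/2 in time T/2. 0.5*a*(T/2)^2 = (pf-p0)/2 => a = 4*(pf-p0)/T^2
a = 4*(6.0-2.3)/4^2 = 0.925
t = 2 is in the acceleration phase (t <= T/2).
p = p0 + 0.5*a*t^2 = 2.3 + 0.5*0.925*2^2
= 4.15


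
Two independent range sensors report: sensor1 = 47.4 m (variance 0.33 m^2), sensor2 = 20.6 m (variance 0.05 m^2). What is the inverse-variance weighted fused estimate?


w1 = (1/var1) / (1/var1 + 1/var2)
   = 3.0303 / (3.0303 + 20.0) = 0.1316
w2 = 1 - w1 = 0.8684
fused = w1*s1 + w2*s2 = 6.2368 + 17.8895
= 24.1263 m


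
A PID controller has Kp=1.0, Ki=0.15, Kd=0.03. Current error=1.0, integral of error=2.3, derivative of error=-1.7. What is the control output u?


u = Kp*e + Ki*int(e) + Kd*de/dt
= 1.0*1.0 + 0.15*2.3 + 0.03*(-1.7)
= 1.0 + 0.345 + -0.051
= 1.294


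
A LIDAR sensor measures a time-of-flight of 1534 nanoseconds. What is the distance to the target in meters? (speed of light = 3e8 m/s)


tof = 1534 ns = 1.534e-06 s
dist = c * tof / 2
= 3e8 * 1.534e-06 / 2
= 230.1 m


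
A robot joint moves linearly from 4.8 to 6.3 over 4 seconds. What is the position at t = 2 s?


s = t/T = 2/4 = 0.5
p(t) = p0 + (pf-p0)*s
= 4.8 + (6.3 - 4.8) * 0.5
= 5.55


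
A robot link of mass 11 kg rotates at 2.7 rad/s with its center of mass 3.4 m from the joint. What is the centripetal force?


F = m * omega^2 * r
= 11 * 2.7^2 * 3.4
= 11 * 7.29 * 3.4
= 272.646 N


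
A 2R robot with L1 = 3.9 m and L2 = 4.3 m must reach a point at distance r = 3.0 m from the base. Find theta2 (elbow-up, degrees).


cos(theta2) = (r^2 - L1^2 - L2^2) / (2*L1*L2)
cos(theta2) = (9.0 - 15.21 - 18.49) / 33.54
cos(theta2) = -0.736434
theta2 = 137.4285 degrees


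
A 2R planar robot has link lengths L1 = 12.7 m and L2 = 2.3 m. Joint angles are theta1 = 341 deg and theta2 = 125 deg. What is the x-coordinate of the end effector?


Convert angles to radians: theta1 = 5.9516, theta2 = 2.1817
x = L1*cos(theta1) + L2*cos(theta1+theta2)
x = 12.0081 + -0.634
x = 11.3741


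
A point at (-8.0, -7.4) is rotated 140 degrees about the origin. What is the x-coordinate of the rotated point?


x' = x*cos(theta) - y*sin(theta)
cos(140 deg) = -0.766, sin(140 deg) = 0.6428
x' = -8.0 * -0.766 - -7.4 * 0.6428
= 6.1284 - -4.7566
= 10.885


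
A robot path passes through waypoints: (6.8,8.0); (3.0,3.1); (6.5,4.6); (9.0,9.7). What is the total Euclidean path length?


Segment lengths:
  seg1 = sqrt((-3.8)^2 + (-4.9)^2) = 6.2008
  seg2 = sqrt((3.5)^2 + (1.5)^2) = 3.8079
  seg3 = sqrt((2.5)^2 + (5.1)^2) = 5.6798
Total = 15.6885


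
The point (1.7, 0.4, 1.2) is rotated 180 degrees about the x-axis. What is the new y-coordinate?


Rotation about x-axis: y' = y*cos(theta) - z*sin(theta)
= 0.4 * -1.0 - 1.2 * 0.0
= -0.4


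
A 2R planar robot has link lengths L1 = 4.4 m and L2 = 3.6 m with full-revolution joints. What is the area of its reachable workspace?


r_max = L1 + L2 = 8.0 m
r_min = |L1 - L2| = 0.8 m
Area = pi*(r_max^2 - r_min^2)
= pi*(64.0 - 0.64)
= pi * 63.36
= 199.0513 m^2


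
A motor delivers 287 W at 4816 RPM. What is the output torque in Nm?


omega = 4816 * 2*pi/60 = 504.3303 rad/s
tau = P / omega = 287 / 504.3303
= 0.5691 Nm


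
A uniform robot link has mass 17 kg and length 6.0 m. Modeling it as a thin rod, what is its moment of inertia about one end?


I = (1/3) * m * L^2
= (1/3) * 17 * 6.0^2
= 0.333333 * 17 * 36.0
= 204.0 kg*m^2


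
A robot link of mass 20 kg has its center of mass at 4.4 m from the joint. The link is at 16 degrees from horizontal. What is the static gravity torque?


tau = m*g*L*cos(angle)
= 20 * 9.81 * 4.4 * cos(16 deg)
= 20 * 9.81 * 4.4 * 0.9613
= 829.838 Nm


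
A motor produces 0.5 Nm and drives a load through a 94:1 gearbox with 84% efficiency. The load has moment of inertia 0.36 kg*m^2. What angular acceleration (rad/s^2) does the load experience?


tau_out = tau_motor * N * eta
= 0.5 * 94 * 0.84 = 39.48 Nm
alpha = tau_out / I = 39.48 / 0.36
= 109.6667 rad/s^2


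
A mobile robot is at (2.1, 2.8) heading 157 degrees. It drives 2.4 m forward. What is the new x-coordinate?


x_new = x0 + d*cos(theta)
= 2.1 + 2.4*cos(157)
= 2.1 + -2.2092
= -0.1092


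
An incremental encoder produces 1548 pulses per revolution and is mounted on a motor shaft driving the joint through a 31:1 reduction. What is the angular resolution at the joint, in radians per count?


counts per rev = 1548
effective counts at joint = 1548 * 31 = 47988
resolution = 2*pi / 47988
= 1.3093e-04 rad/count


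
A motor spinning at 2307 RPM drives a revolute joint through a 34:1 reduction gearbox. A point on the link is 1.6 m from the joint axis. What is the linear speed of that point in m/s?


omega_motor = 2307 * 2*pi/60 = 241.5885 rad/s
omega_joint = omega_motor / 34 = 7.1055 rad/s
v = omega_joint * r = 7.1055 * 1.6
= 11.3689 m/s


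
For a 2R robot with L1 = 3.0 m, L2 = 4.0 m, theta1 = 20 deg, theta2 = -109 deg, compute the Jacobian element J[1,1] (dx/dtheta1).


J[1,1] = -L1*sin(t1) - L2*sin(t1+t2)
= -3.0*sin(20) - 4.0*sin(-89)
= 2.9733


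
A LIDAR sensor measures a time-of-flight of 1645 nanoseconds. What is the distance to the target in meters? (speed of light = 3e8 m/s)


tof = 1645 ns = 1.645e-06 s
dist = c * tof / 2
= 3e8 * 1.645e-06 / 2
= 246.75 m


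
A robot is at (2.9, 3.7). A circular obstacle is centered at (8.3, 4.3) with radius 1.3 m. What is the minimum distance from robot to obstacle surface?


center_dist = sqrt((2.9-8.3)^2 + (3.7-4.3)^2)
= sqrt(29.16 + 0.36)
= 5.4332
min_dist = center_dist - radius = 5.4332 - 1.3 = 4.1332 m


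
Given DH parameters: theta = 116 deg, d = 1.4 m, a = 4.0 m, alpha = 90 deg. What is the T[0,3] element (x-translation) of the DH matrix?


T[0,3] = a * cos(theta)
= 4.0 * cos(116 deg)
= 4.0 * -0.4384
= -1.7535


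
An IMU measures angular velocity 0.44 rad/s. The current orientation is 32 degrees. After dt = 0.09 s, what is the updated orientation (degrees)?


delta_theta = w * dt = 0.44 * 0.09 = 0.0396 rad
= 2.2689 deg
theta_new = 32 + 2.2689 = 34.2689 deg


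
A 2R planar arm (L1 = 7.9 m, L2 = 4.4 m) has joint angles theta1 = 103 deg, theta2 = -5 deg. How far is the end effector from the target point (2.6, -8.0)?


End effector via forward kinematics:
x = L1*cos(t1) + L2*cos(t1+t2) = -2.3895
y = L1*sin(t1) + L2*sin(t1+t2) = 12.0547
Distance to target:
d = sqrt((2.6 - -2.3895)^2 + (-8.0 - 12.0547)^2)
= sqrt(24.8949 + 402.1911)
= 20.6661 m


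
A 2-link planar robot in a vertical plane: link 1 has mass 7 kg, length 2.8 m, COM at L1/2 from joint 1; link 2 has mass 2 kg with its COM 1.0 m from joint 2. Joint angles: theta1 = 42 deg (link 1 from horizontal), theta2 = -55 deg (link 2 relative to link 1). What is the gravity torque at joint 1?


Horizontal distance from joint 1 to link-1 COM:
  x_c1 = (L1/2)*cos(t1) = 1.4 * 0.7431 = 1.0404 m
Horizontal distance from joint 1 to link-2 COM:
  x_c2 = L1*cos(t1) + Lc2*cos(t1+t2)
       = 2.8*0.7431 + 1.0*0.9744 = 3.0552 m
tau1 = m1*g*x_c1 + m2*g*x_c2
     = 7*9.81*1.0404 + 2*9.81*3.0552
     = 71.4445 + 59.9425
     = 131.387 Nm


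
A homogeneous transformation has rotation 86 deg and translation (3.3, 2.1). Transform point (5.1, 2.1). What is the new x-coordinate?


x' = cos(theta)*px - sin(theta)*py + tx
= 0.0698*5.1 - 0.9976*2.1 + 3.3
= 1.5609


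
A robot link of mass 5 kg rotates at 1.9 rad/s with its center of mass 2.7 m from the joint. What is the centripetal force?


F = m * omega^2 * r
= 5 * 1.9^2 * 2.7
= 5 * 3.61 * 2.7
= 48.735 N


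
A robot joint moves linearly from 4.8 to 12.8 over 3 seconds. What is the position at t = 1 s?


s = t/T = 1/3 = 0.3333
p(t) = p0 + (pf-p0)*s
= 4.8 + (12.8 - 4.8) * 0.3333
= 7.4667


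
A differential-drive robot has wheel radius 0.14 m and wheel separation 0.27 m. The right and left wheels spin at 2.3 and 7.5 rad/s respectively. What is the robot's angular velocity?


vR = r*wR = 0.14*2.3 = 0.322 m/s
vL = r*wL = 0.14*7.5 = 1.05 m/s
v = (vR+vL)/2 = 0.686 m/s
omega = (vR-vL)/L = -2.6963 rad/s
angular velocity = -2.6963 rad/s


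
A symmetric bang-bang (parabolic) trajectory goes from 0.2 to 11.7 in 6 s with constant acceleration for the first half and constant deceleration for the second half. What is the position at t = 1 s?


Symmetric rest-to-rest: each phase covers (pf-p0)/2 in time T/2. 0.5*a*(T/2)^2 = (pf-p0)/2 => a = 4*(pf-p0)/T^2
a = 4*(11.7-0.2)/6^2 = 1.2778
t = 1 is in the acceleration phase (t <= T/2).
p = p0 + 0.5*a*t^2 = 0.2 + 0.5*1.2778*1^2
= 0.8389


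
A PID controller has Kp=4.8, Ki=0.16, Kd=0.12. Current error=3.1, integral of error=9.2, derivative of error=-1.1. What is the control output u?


u = Kp*e + Ki*int(e) + Kd*de/dt
= 4.8*3.1 + 0.16*9.2 + 0.12*(-1.1)
= 14.88 + 1.472 + -0.132
= 16.22


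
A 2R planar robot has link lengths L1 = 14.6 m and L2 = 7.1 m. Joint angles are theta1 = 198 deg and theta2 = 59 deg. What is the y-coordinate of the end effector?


Convert angles to radians: theta1 = 3.4558, theta2 = 1.0297
y = L1*sin(theta1) + L2*sin(theta1+theta2)
y = -4.5116 + -6.918
y = -11.4297


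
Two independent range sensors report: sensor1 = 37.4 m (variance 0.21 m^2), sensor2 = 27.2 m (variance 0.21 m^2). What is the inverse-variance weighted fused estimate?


w1 = (1/var1) / (1/var1 + 1/var2)
   = 4.7619 / (4.7619 + 4.7619) = 0.5
w2 = 1 - w1 = 0.5
fused = w1*s1 + w2*s2 = 18.7 + 13.6
= 32.3 m


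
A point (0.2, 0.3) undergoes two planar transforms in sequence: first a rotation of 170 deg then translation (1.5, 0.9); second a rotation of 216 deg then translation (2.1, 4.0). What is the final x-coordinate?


After transform 1:
x1 = cos(170)*0.2 - sin(170)*0.3 + 1.5 = 1.2509
y1 = sin(170)*0.2 + cos(170)*0.3 + 0.9 = 0.6393
After transform 2:
x2 = cos(216)*1.2509 - sin(216)*0.6393 + 2.1
= 1.4637


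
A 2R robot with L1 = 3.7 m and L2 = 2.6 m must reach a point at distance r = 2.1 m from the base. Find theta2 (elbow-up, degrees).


cos(theta2) = (r^2 - L1^2 - L2^2) / (2*L1*L2)
cos(theta2) = (4.41 - 13.69 - 6.76) / 19.24
cos(theta2) = -0.83368
theta2 = 146.4786 degrees


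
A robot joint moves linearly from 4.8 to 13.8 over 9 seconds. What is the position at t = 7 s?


s = t/T = 7/9 = 0.7778
p(t) = p0 + (pf-p0)*s
= 4.8 + (13.8 - 4.8) * 0.7778
= 11.8


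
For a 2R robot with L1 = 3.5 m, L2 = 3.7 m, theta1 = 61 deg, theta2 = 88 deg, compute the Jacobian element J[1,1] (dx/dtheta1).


J[1,1] = -L1*sin(t1) - L2*sin(t1+t2)
= -3.5*sin(61) - 3.7*sin(149)
= -4.9668


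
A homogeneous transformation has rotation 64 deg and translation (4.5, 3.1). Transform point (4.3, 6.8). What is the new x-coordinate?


x' = cos(theta)*px - sin(theta)*py + tx
= 0.4384*4.3 - 0.8988*6.8 + 4.5
= 0.2732


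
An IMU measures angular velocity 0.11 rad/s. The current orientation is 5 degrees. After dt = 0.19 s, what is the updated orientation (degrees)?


delta_theta = w * dt = 0.11 * 0.19 = 0.0209 rad
= 1.1975 deg
theta_new = 5 + 1.1975 = 6.1975 deg


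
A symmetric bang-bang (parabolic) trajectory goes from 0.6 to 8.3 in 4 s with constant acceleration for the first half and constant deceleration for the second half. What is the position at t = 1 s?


Symmetric rest-to-rest: each phase covers (pf-p0)/2 in time T/2. 0.5*a*(T/2)^2 = (pf-p0)/2 => a = 4*(pf-p0)/T^2
a = 4*(8.3-0.6)/4^2 = 1.925
t = 1 is in the acceleration phase (t <= T/2).
p = p0 + 0.5*a*t^2 = 0.6 + 0.5*1.925*1^2
= 1.5625


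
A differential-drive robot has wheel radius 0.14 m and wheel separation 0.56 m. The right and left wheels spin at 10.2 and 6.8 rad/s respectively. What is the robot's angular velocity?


vR = r*wR = 0.14*10.2 = 1.428 m/s
vL = r*wL = 0.14*6.8 = 0.952 m/s
v = (vR+vL)/2 = 1.19 m/s
omega = (vR-vL)/L = 0.85 rad/s
angular velocity = 0.85 rad/s


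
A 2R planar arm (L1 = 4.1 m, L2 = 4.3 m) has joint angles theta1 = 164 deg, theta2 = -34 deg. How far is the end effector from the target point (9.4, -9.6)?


End effector via forward kinematics:
x = L1*cos(t1) + L2*cos(t1+t2) = -6.7052
y = L1*sin(t1) + L2*sin(t1+t2) = 4.4241
Distance to target:
d = sqrt((9.4 - -6.7052)^2 + (-9.6 - 4.4241)^2)
= sqrt(259.3762 + 196.6755)
= 21.3554 m


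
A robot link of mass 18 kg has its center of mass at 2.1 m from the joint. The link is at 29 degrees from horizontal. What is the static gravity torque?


tau = m*g*L*cos(angle)
= 18 * 9.81 * 2.1 * cos(29 deg)
= 18 * 9.81 * 2.1 * 0.8746
= 324.3247 Nm


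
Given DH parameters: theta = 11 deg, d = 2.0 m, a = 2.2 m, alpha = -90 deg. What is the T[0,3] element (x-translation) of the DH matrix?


T[0,3] = a * cos(theta)
= 2.2 * cos(11 deg)
= 2.2 * 0.9816
= 2.1596


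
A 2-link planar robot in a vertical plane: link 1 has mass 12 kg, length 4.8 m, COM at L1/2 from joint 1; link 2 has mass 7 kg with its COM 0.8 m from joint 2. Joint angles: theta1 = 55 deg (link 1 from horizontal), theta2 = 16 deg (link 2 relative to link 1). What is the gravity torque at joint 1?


Horizontal distance from joint 1 to link-1 COM:
  x_c1 = (L1/2)*cos(t1) = 2.4 * 0.5736 = 1.3766 m
Horizontal distance from joint 1 to link-2 COM:
  x_c2 = L1*cos(t1) + Lc2*cos(t1+t2)
       = 4.8*0.5736 + 0.8*0.3256 = 3.0136 m
tau1 = m1*g*x_c1 + m2*g*x_c2
     = 12*9.81*1.3766 + 7*9.81*3.0136
     = 162.0514 + 206.9454
     = 368.9968 Nm


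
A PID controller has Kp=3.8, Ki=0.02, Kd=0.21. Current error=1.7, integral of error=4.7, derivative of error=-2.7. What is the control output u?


u = Kp*e + Ki*int(e) + Kd*de/dt
= 3.8*1.7 + 0.02*4.7 + 0.21*(-2.7)
= 6.46 + 0.094 + -0.567
= 5.987


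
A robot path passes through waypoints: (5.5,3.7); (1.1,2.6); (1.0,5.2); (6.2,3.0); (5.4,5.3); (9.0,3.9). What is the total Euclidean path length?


Segment lengths:
  seg1 = sqrt((-4.4)^2 + (-1.1)^2) = 4.5354
  seg2 = sqrt((-0.1)^2 + (2.6)^2) = 2.6019
  seg3 = sqrt((5.2)^2 + (-2.2)^2) = 5.6462
  seg4 = sqrt((-0.8)^2 + (2.3)^2) = 2.4352
  seg5 = sqrt((3.6)^2 + (-1.4)^2) = 3.8626
Total = 19.0814


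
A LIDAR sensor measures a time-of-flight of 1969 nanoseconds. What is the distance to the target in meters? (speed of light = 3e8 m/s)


tof = 1969 ns = 1.969e-06 s
dist = c * tof / 2
= 3e8 * 1.969e-06 / 2
= 295.35 m


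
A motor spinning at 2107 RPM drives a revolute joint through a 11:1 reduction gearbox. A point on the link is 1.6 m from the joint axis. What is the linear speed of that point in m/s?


omega_motor = 2107 * 2*pi/60 = 220.6445 rad/s
omega_joint = omega_motor / 11 = 20.0586 rad/s
v = omega_joint * r = 20.0586 * 1.6
= 32.0937 m/s


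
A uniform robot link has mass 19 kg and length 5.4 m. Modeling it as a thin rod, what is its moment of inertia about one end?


I = (1/3) * m * L^2
= (1/3) * 19 * 5.4^2
= 0.333333 * 19 * 29.16
= 184.68 kg*m^2


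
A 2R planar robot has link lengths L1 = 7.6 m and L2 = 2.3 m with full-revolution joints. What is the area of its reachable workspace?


r_max = L1 + L2 = 9.9 m
r_min = |L1 - L2| = 5.3 m
Area = pi*(r_max^2 - r_min^2)
= pi*(98.01 - 28.09)
= pi * 69.92
= 219.6602 m^2


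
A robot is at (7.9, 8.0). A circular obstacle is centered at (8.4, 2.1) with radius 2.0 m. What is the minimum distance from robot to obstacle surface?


center_dist = sqrt((7.9-8.4)^2 + (8.0-2.1)^2)
= sqrt(0.25 + 34.81)
= 5.9211
min_dist = center_dist - radius = 5.9211 - 2.0 = 3.9211 m


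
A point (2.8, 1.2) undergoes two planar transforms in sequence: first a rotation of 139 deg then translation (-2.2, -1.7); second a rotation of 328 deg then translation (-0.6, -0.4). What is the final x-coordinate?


After transform 1:
x1 = cos(139)*2.8 - sin(139)*1.2 + -2.2 = -5.1005
y1 = sin(139)*2.8 + cos(139)*1.2 + -1.7 = -0.7687
After transform 2:
x2 = cos(328)*-5.1005 - sin(328)*-0.7687 + -0.6
= -5.3328


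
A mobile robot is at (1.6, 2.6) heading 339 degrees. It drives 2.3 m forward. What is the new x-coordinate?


x_new = x0 + d*cos(theta)
= 1.6 + 2.3*cos(339)
= 1.6 + 2.1472
= 3.7472


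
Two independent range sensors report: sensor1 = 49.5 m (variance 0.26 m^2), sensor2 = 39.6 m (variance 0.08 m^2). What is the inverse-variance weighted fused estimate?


w1 = (1/var1) / (1/var1 + 1/var2)
   = 3.8462 / (3.8462 + 12.5) = 0.2353
w2 = 1 - w1 = 0.7647
fused = w1*s1 + w2*s2 = 11.6471 + 30.2824
= 41.9294 m


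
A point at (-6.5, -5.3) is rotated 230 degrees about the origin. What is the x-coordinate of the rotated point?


x' = x*cos(theta) - y*sin(theta)
cos(230 deg) = -0.6428, sin(230 deg) = -0.766
x' = -6.5 * -0.6428 - -5.3 * -0.766
= 4.1781 - 4.06
= 0.1181


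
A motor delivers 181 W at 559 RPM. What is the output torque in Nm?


omega = 559 * 2*pi/60 = 58.5383 rad/s
tau = P / omega = 181 / 58.5383
= 3.092 Nm


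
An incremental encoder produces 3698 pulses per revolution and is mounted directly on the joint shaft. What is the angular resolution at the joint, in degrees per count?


counts per rev = 3698
resolution = 360 / 3698
= 0.0973 deg/count


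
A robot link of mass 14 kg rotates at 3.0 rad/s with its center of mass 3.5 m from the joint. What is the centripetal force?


F = m * omega^2 * r
= 14 * 3.0^2 * 3.5
= 14 * 9.0 * 3.5
= 441.0 N


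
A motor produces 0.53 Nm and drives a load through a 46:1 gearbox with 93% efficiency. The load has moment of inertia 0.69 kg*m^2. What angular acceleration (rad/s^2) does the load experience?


tau_out = tau_motor * N * eta
= 0.53 * 46 * 0.93 = 22.6734 Nm
alpha = tau_out / I = 22.6734 / 0.69
= 32.86 rad/s^2


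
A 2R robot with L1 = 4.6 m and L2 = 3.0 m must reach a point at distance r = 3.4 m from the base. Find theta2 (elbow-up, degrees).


cos(theta2) = (r^2 - L1^2 - L2^2) / (2*L1*L2)
cos(theta2) = (11.56 - 21.16 - 9.0) / 27.6
cos(theta2) = -0.673913
theta2 = 132.3698 degrees


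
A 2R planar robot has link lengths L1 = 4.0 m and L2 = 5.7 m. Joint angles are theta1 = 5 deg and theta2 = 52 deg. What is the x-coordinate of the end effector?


Convert angles to radians: theta1 = 0.0873, theta2 = 0.9076
x = L1*cos(theta1) + L2*cos(theta1+theta2)
x = 3.9848 + 3.1044
x = 7.0892


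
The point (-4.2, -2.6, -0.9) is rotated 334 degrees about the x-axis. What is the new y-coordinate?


Rotation about x-axis: y' = y*cos(theta) - z*sin(theta)
= -2.6 * 0.8988 - -0.9 * -0.4384
= -2.7314


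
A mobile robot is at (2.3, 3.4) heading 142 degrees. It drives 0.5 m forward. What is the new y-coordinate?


y_new = y0 + d*sin(theta)
= 3.4 + 0.5*sin(142)
= 3.4 + 0.3078
= 3.7078


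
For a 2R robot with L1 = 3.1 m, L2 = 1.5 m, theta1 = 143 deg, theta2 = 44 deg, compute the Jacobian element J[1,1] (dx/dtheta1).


J[1,1] = -L1*sin(t1) - L2*sin(t1+t2)
= -3.1*sin(143) - 1.5*sin(187)
= -1.6828


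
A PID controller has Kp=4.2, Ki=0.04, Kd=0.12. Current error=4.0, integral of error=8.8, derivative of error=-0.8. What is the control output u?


u = Kp*e + Ki*int(e) + Kd*de/dt
= 4.2*4.0 + 0.04*8.8 + 0.12*(-0.8)
= 16.8 + 0.352 + -0.096
= 17.056


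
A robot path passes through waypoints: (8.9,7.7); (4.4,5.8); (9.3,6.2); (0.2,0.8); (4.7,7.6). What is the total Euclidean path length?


Segment lengths:
  seg1 = sqrt((-4.5)^2 + (-1.9)^2) = 4.8847
  seg2 = sqrt((4.9)^2 + (0.4)^2) = 4.9163
  seg3 = sqrt((-9.1)^2 + (-5.4)^2) = 10.5816
  seg4 = sqrt((4.5)^2 + (6.8)^2) = 8.1541
Total = 28.5367


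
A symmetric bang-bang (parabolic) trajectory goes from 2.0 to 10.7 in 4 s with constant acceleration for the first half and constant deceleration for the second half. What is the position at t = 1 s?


Symmetric rest-to-rest: each phase covers (pf-p0)/2 in time T/2. 0.5*a*(T/2)^2 = (pf-p0)/2 => a = 4*(pf-p0)/T^2
a = 4*(10.7-2.0)/4^2 = 2.175
t = 1 is in the acceleration phase (t <= T/2).
p = p0 + 0.5*a*t^2 = 2.0 + 0.5*2.175*1^2
= 3.0875


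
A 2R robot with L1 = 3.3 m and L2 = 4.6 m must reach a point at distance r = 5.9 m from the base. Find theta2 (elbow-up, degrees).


cos(theta2) = (r^2 - L1^2 - L2^2) / (2*L1*L2)
cos(theta2) = (34.81 - 10.89 - 21.16) / 30.36
cos(theta2) = 0.090909
theta2 = 84.7841 degrees


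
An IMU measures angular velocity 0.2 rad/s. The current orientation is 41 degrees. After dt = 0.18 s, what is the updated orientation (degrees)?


delta_theta = w * dt = 0.2 * 0.18 = 0.036 rad
= 2.0626 deg
theta_new = 41 + 2.0626 = 43.0626 deg


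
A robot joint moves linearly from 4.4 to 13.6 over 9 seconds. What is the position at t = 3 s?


s = t/T = 3/9 = 0.3333
p(t) = p0 + (pf-p0)*s
= 4.4 + (13.6 - 4.4) * 0.3333
= 7.4667


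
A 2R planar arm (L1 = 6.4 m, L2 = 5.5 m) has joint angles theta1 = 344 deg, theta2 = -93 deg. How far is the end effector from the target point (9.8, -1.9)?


End effector via forward kinematics:
x = L1*cos(t1) + L2*cos(t1+t2) = 4.3615
y = L1*sin(t1) + L2*sin(t1+t2) = -6.9644
Distance to target:
d = sqrt((9.8 - 4.3615)^2 + (-1.9 - -6.9644)^2)
= sqrt(29.5778 + 25.6485)
= 7.4314 m


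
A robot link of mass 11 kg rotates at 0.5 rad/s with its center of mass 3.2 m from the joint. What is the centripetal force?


F = m * omega^2 * r
= 11 * 0.5^2 * 3.2
= 11 * 0.25 * 3.2
= 8.8 N


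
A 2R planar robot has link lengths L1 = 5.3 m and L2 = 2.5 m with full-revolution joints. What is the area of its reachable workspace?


r_max = L1 + L2 = 7.8 m
r_min = |L1 - L2| = 2.8 m
Area = pi*(r_max^2 - r_min^2)
= pi*(60.84 - 7.84)
= pi * 53.0
= 166.5044 m^2


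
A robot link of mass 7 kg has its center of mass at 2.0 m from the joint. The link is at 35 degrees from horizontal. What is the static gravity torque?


tau = m*g*L*cos(angle)
= 7 * 9.81 * 2.0 * cos(35 deg)
= 7 * 9.81 * 2.0 * 0.8192
= 112.5023 Nm


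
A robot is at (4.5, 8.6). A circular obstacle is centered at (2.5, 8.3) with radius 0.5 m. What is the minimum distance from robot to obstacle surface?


center_dist = sqrt((4.5-2.5)^2 + (8.6-8.3)^2)
= sqrt(4.0 + 0.09)
= 2.0224
min_dist = center_dist - radius = 2.0224 - 0.5 = 1.5224 m


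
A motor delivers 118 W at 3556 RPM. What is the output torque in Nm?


omega = 3556 * 2*pi/60 = 372.3834 rad/s
tau = P / omega = 118 / 372.3834
= 0.3169 Nm


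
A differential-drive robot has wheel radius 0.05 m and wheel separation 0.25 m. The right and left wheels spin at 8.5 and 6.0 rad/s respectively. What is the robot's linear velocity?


vR = r*wR = 0.05*8.5 = 0.425 m/s
vL = r*wL = 0.05*6.0 = 0.3 m/s
v = (vR+vL)/2 = 0.3625 m/s
omega = (vR-vL)/L = 0.5 rad/s
linear velocity = 0.3625 m/s


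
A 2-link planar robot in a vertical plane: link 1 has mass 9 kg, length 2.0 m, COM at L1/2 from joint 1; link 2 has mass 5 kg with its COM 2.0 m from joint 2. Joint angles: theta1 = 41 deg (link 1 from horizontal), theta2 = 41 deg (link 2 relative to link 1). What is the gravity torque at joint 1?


Horizontal distance from joint 1 to link-1 COM:
  x_c1 = (L1/2)*cos(t1) = 1.0 * 0.7547 = 0.7547 m
Horizontal distance from joint 1 to link-2 COM:
  x_c2 = L1*cos(t1) + Lc2*cos(t1+t2)
       = 2.0*0.7547 + 2.0*0.1392 = 1.7878 m
tau1 = m1*g*x_c1 + m2*g*x_c2
     = 9*9.81*0.7547 + 5*9.81*1.7878
     = 66.6333 + 87.6899
     = 154.3232 Nm


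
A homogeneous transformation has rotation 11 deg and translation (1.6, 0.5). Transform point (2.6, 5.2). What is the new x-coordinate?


x' = cos(theta)*px - sin(theta)*py + tx
= 0.9816*2.6 - 0.1908*5.2 + 1.6
= 3.16


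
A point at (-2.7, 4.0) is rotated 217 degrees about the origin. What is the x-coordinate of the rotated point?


x' = x*cos(theta) - y*sin(theta)
cos(217 deg) = -0.7986, sin(217 deg) = -0.6018
x' = -2.7 * -0.7986 - 4.0 * -0.6018
= 2.1563 - -2.4073
= 4.5636


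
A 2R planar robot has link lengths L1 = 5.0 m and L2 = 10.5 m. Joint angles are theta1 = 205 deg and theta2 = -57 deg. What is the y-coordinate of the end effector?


Convert angles to radians: theta1 = 3.5779, theta2 = -0.9948
y = L1*sin(theta1) + L2*sin(theta1+theta2)
y = -2.1131 + 5.5642
y = 3.4511


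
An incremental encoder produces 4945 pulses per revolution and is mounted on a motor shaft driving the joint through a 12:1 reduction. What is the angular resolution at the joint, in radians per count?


counts per rev = 4945
effective counts at joint = 4945 * 12 = 59340
resolution = 2*pi / 59340
= 1.0588e-04 rad/count


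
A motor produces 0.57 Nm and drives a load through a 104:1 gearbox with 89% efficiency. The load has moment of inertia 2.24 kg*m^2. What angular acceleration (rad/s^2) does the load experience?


tau_out = tau_motor * N * eta
= 0.57 * 104 * 0.89 = 52.7592 Nm
alpha = tau_out / I = 52.7592 / 2.24
= 23.5532 rad/s^2


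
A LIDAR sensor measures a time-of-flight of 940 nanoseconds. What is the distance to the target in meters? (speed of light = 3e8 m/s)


tof = 940 ns = 9.4e-07 s
dist = c * tof / 2
= 3e8 * 9.4e-07 / 2
= 141.0 m


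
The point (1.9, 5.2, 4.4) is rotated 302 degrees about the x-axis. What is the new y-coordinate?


Rotation about x-axis: y' = y*cos(theta) - z*sin(theta)
= 5.2 * 0.5299 - 4.4 * -0.848
= 6.487


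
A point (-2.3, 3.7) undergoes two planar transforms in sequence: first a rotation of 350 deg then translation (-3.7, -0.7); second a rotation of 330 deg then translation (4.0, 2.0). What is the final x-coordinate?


After transform 1:
x1 = cos(350)*-2.3 - sin(350)*3.7 + -3.7 = -5.3226
y1 = sin(350)*-2.3 + cos(350)*3.7 + -0.7 = 3.3432
After transform 2:
x2 = cos(330)*-5.3226 - sin(330)*3.3432 + 4.0
= 1.0621


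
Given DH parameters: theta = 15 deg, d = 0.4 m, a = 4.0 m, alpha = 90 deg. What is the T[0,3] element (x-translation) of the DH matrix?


T[0,3] = a * cos(theta)
= 4.0 * cos(15 deg)
= 4.0 * 0.9659
= 3.8637


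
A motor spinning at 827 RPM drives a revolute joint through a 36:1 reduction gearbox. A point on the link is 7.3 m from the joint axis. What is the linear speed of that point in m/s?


omega_motor = 827 * 2*pi/60 = 86.6032 rad/s
omega_joint = omega_motor / 36 = 2.4056 rad/s
v = omega_joint * r = 2.4056 * 7.3
= 17.5612 m/s


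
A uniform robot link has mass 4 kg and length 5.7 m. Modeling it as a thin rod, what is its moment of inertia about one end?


I = (1/3) * m * L^2
= (1/3) * 4 * 5.7^2
= 0.333333 * 4 * 32.49
= 43.32 kg*m^2


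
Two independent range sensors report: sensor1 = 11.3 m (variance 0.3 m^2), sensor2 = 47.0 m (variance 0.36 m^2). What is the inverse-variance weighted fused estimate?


w1 = (1/var1) / (1/var1 + 1/var2)
   = 3.3333 / (3.3333 + 2.7778) = 0.5455
w2 = 1 - w1 = 0.4545
fused = w1*s1 + w2*s2 = 6.1636 + 21.3636
= 27.5273 m


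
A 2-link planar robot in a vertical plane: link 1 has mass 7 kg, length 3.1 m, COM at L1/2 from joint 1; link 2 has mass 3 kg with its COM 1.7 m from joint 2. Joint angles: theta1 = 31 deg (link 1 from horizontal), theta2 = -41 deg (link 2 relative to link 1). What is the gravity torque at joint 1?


Horizontal distance from joint 1 to link-1 COM:
  x_c1 = (L1/2)*cos(t1) = 1.55 * 0.8572 = 1.3286 m
Horizontal distance from joint 1 to link-2 COM:
  x_c2 = L1*cos(t1) + Lc2*cos(t1+t2)
       = 3.1*0.8572 + 1.7*0.9848 = 4.3314 m
tau1 = m1*g*x_c1 + m2*g*x_c2
     = 7*9.81*1.3286 + 3*9.81*4.3314
     = 91.2356 + 127.4729
     = 218.7085 Nm


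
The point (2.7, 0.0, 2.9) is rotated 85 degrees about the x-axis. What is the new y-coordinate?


Rotation about x-axis: y' = y*cos(theta) - z*sin(theta)
= 0.0 * 0.0872 - 2.9 * 0.9962
= -2.889


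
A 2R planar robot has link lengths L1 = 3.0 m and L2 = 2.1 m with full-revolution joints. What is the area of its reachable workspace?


r_max = L1 + L2 = 5.1 m
r_min = |L1 - L2| = 0.9 m
Area = pi*(r_max^2 - r_min^2)
= pi*(26.01 - 0.81)
= pi * 25.2
= 79.1681 m^2


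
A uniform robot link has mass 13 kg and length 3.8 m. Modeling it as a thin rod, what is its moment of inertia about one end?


I = (1/3) * m * L^2
= (1/3) * 13 * 3.8^2
= 0.333333 * 13 * 14.44
= 62.5733 kg*m^2


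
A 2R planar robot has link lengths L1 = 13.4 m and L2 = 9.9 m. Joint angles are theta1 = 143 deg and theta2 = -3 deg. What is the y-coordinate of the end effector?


Convert angles to radians: theta1 = 2.4958, theta2 = -0.0524
y = L1*sin(theta1) + L2*sin(theta1+theta2)
y = 8.0643 + 6.3636
y = 14.4279


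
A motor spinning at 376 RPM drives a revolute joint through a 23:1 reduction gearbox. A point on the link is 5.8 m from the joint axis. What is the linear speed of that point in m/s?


omega_motor = 376 * 2*pi/60 = 39.3746 rad/s
omega_joint = omega_motor / 23 = 1.7119 rad/s
v = omega_joint * r = 1.7119 * 5.8
= 9.9293 m/s


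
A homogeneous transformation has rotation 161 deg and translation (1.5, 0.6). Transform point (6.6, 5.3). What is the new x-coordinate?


x' = cos(theta)*px - sin(theta)*py + tx
= -0.9455*6.6 - 0.3256*5.3 + 1.5
= -6.4659


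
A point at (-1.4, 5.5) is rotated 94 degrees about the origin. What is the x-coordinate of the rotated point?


x' = x*cos(theta) - y*sin(theta)
cos(94 deg) = -0.0698, sin(94 deg) = 0.9976
x' = -1.4 * -0.0698 - 5.5 * 0.9976
= 0.0977 - 5.4866
= -5.3889


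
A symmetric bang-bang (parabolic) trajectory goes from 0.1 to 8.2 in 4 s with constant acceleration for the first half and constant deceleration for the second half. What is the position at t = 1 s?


Symmetric rest-to-rest: each phase covers (pf-p0)/2 in time T/2. 0.5*a*(T/2)^2 = (pf-p0)/2 => a = 4*(pf-p0)/T^2
a = 4*(8.2-0.1)/4^2 = 2.025
t = 1 is in the acceleration phase (t <= T/2).
p = p0 + 0.5*a*t^2 = 0.1 + 0.5*2.025*1^2
= 1.1125


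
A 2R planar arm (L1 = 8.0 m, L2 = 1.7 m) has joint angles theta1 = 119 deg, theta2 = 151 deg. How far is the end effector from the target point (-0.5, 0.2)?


End effector via forward kinematics:
x = L1*cos(t1) + L2*cos(t1+t2) = -3.8785
y = L1*sin(t1) + L2*sin(t1+t2) = 5.297
Distance to target:
d = sqrt((-0.5 - -3.8785)^2 + (0.2 - 5.297)^2)
= sqrt(11.4141 + 25.979)
= 6.115 m


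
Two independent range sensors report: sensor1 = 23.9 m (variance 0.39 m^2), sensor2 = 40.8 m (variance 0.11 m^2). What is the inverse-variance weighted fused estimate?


w1 = (1/var1) / (1/var1 + 1/var2)
   = 2.5641 / (2.5641 + 9.0909) = 0.22
w2 = 1 - w1 = 0.78
fused = w1*s1 + w2*s2 = 5.258 + 31.824
= 37.082 m


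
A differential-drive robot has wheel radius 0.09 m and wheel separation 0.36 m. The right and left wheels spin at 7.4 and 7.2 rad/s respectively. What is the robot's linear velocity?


vR = r*wR = 0.09*7.4 = 0.666 m/s
vL = r*wL = 0.09*7.2 = 0.648 m/s
v = (vR+vL)/2 = 0.657 m/s
omega = (vR-vL)/L = 0.05 rad/s
linear velocity = 0.657 m/s


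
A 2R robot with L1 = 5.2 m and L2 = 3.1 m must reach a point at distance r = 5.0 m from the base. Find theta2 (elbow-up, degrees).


cos(theta2) = (r^2 - L1^2 - L2^2) / (2*L1*L2)
cos(theta2) = (25.0 - 27.04 - 9.61) / 32.24
cos(theta2) = -0.361352
theta2 = 111.1833 degrees


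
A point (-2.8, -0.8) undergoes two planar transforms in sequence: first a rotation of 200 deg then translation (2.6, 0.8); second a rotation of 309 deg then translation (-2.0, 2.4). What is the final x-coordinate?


After transform 1:
x1 = cos(200)*-2.8 - sin(200)*-0.8 + 2.6 = 4.9575
y1 = sin(200)*-2.8 + cos(200)*-0.8 + 0.8 = 2.5094
After transform 2:
x2 = cos(309)*4.9575 - sin(309)*2.5094 + -2.0
= 3.07


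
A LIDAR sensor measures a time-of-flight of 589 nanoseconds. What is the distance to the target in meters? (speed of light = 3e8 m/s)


tof = 589 ns = 5.89e-07 s
dist = c * tof / 2
= 3e8 * 5.89e-07 / 2
= 88.35 m


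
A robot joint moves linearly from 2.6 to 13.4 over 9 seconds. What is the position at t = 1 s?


s = t/T = 1/9 = 0.1111
p(t) = p0 + (pf-p0)*s
= 2.6 + (13.4 - 2.6) * 0.1111
= 3.8


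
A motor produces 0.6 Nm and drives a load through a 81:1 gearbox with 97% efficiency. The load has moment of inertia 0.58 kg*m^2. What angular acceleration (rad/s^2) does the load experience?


tau_out = tau_motor * N * eta
= 0.6 * 81 * 0.97 = 47.142 Nm
alpha = tau_out / I = 47.142 / 0.58
= 81.2793 rad/s^2


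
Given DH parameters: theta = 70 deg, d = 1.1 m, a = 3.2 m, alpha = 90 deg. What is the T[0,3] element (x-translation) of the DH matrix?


T[0,3] = a * cos(theta)
= 3.2 * cos(70 deg)
= 3.2 * 0.342
= 1.0945


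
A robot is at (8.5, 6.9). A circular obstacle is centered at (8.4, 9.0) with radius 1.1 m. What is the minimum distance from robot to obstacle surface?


center_dist = sqrt((8.5-8.4)^2 + (6.9-9.0)^2)
= sqrt(0.01 + 4.41)
= 2.1024
min_dist = center_dist - radius = 2.1024 - 1.1 = 1.0024 m


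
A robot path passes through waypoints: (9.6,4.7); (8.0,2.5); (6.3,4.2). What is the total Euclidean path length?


Segment lengths:
  seg1 = sqrt((-1.6)^2 + (-2.2)^2) = 2.7203
  seg2 = sqrt((-1.7)^2 + (1.7)^2) = 2.4042
Total = 5.1245


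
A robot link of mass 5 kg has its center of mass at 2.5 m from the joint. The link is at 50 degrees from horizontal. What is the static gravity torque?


tau = m*g*L*cos(angle)
= 5 * 9.81 * 2.5 * cos(50 deg)
= 5 * 9.81 * 2.5 * 0.6428
= 78.8218 Nm


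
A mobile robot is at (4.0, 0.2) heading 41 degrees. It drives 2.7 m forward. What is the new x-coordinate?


x_new = x0 + d*cos(theta)
= 4.0 + 2.7*cos(41)
= 4.0 + 2.0377
= 6.0377
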